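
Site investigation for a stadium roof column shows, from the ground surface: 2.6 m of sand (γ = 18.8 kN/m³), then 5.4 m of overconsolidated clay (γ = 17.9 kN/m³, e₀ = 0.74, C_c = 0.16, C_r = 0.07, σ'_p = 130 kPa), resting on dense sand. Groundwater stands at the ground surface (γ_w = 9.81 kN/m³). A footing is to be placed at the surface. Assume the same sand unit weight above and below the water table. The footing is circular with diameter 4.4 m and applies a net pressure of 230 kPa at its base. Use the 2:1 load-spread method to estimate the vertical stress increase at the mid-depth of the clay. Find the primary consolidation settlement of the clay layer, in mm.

S_c ≈ 67.6 mm

Mid-depth of clay below the ground surface: z = 2.6 + 5.4/2 = 5.3 m.
Total vertical stress at mid-clay: σ_v = 18.8×2.6 + 17.9×2.7 = 97.21 kPa.
Pore pressure: u = 9.81×(5.3 − 0) = 51.993 kPa.
Initial effective stress: σ'_0 = σ_v − u = 97.21 − 51.993 = 45.217 kPa.
Stress increase at mid-clay by the 2:1 spreading method:
Δσ ≈ qD²/(D+z)² = 230×4.4²/(4.4+5.3)² = 47.325 kPa
Final effective stress: σ'_f = 45.217 + 47.325 = 92.542 kPa.
σ'_f = 92.542 ≤ σ'_p = 130 kPa, so the clay remains overconsolidated and only the recompression index applies:
S_c = C_r·H/(1+e₀)·log₁₀(σ'_f/σ'_0) = 0.07×5.4/1.74×log₁₀(92.542/45.217)
    = 0.21724 × 0.31104 = 0.06757 m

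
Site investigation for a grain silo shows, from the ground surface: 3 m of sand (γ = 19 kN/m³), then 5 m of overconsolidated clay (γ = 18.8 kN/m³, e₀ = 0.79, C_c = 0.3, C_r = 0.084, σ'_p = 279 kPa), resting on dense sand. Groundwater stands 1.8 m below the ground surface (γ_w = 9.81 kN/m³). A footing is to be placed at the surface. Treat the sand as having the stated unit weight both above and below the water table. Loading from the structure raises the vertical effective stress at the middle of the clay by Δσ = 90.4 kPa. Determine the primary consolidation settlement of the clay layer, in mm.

Mid-depth of clay below the ground surface: z = 3 + 5/2 = 5.5 m.
Total vertical stress at mid-clay: σ_v = 19×3 + 18.8×2.5 = 104 kPa.
Pore pressure: u = 9.81×(5.5 − 1.8) = 36.297 kPa.
Initial effective stress: σ'_0 = σ_v − u = 104 − 36.297 = 67.703 kPa.
Final effective stress: σ'_f = 67.703 + 90.4 = 158.1 kPa.
σ'_f = 158.1 ≤ σ'_p = 279 kPa, so the clay remains overconsolidated and only the recompression index applies:
S_c = C_r·H/(1+e₀)·log₁₀(σ'_f/σ'_0) = 0.084×5/1.79×log₁₀(158.1/67.703)
    = 0.23464 × 0.36832 = 0.08642 m

S_c ≈ 86.4 mm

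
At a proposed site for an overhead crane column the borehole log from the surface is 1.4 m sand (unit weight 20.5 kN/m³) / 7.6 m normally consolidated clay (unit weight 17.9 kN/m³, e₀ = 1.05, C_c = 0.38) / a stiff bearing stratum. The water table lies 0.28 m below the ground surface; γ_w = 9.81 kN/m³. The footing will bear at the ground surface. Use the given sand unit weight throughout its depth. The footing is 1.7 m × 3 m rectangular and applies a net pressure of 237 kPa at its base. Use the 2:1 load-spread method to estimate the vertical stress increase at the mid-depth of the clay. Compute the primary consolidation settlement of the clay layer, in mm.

S_c ≈ 223 mm

Mid-depth of clay below the ground surface: z = 1.4 + 7.6/2 = 5.2 m.
Total vertical stress at mid-clay: σ_v = 20.5×1.4 + 17.9×3.8 = 96.72 kPa.
Pore pressure: u = 9.81×(5.2 − 0.28) = 48.265 kPa.
Initial effective stress: σ'_0 = σ_v − u = 96.72 − 48.265 = 48.455 kPa.
Stress increase at mid-clay by the 2:1 spreading method:
Δσ = qBL/((B+z)(L+z)) = 237×1.7×3/((1.7+5.2)(3+5.2)) = 21.363 kPa
Final effective stress: σ'_f = σ'_0 + Δσ = 48.455 + 21.363 = 69.818 kPa.
Normally consolidated clay, so the full stress increment lies on the virgin compression line:
S_c = C_c·H/(1+e₀)·log₁₀(σ'_f/σ'_0) = 0.38×7.6/(1+1.05)×log₁₀(69.818/48.455)
    = 1.4088 × 0.15863 = 0.2235 m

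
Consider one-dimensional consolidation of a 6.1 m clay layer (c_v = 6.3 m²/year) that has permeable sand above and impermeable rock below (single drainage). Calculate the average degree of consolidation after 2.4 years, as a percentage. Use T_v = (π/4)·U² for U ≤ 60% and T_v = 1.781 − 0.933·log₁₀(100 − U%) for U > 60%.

U ≈ 70.3 %

Drainage path length: H_d = H = 6.1 m (single drainage).
T_v = c_v·t/H_d² = 6.3×2.4/6.1² = 0.40634.
T_v = 0.40634 corresponds to the U > 60% branch:
U = 1 − 10^((1.781 − T_v)/0.933)/100 = 0.7026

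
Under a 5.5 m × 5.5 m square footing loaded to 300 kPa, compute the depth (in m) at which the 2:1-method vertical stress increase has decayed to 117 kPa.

z ≈ 3.31 m

2:1 spreading — at depth z the loaded area has grown by z in each plan dimension:
qB²/(B+z)² = Δσ_z ⇒ z = B(√(q/Δσ_z) − 1) = 5.5×(√(300/117) − 1) = 3.307 m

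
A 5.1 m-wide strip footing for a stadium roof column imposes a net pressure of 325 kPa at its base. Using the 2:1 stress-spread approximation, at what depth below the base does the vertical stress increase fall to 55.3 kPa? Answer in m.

2:1 spreading — at depth z the loaded area has grown by z in each plan dimension:
qB/(B+z) = Δσ_z ⇒ z = qB/Δσ_z − B = 325×5.1/55.3 − 5.1 = 24.87 m

z ≈ 24.9 m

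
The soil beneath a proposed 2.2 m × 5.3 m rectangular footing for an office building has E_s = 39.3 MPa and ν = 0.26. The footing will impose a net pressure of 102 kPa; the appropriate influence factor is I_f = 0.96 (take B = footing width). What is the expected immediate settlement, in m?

Immediate (elastic) settlement: S_e = q·B·(1−ν²)/E_s · I_f.
E_s = 39.3 MPa = 39300 kPa.
S_e = 102 × 2.2 × (1 − 0.26²) / 39300 × 0.96
    = 102 × 2.2 × 0.9324 / 39300 × 0.96
    = 0.005111 m

S_e ≈ 0.00511 m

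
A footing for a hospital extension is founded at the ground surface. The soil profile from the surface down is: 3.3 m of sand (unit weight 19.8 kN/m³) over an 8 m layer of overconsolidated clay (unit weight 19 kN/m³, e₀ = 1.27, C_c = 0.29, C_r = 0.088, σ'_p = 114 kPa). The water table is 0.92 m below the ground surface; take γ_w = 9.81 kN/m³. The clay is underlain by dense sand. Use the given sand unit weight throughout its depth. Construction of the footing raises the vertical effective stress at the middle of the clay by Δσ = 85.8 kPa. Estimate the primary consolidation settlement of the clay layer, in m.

Mid-depth of clay below the ground surface: z = 3.3 + 8/2 = 7.3 m.
Total vertical stress at mid-clay: σ_v = 19.8×3.3 + 19×4 = 141.34 kPa.
Pore pressure: u = 9.81×(7.3 − 0.92) = 62.588 kPa.
Initial effective stress: σ'_0 = σ_v − u = 141.34 − 62.588 = 78.752 kPa.
Final effective stress: σ'_f = 78.752 + 85.8 = 164.55 kPa.
σ'_f = 164.55 > σ'_p = 114 kPa, so the stress path crosses the preconsolidation pressure — recompression up to σ'_p, then virgin compression beyond:
S_c = H/(1+e₀)·[C_r·log₁₀(σ'_p/σ'_0) + C_c·log₁₀(σ'_f/σ'_p)]
    = 8/2.27 × [0.088×log₁₀(114/78.752) + 0.29×log₁₀(164.55/114)]
    = 3.5242 × [0.014137 + 0.046224] = 0.2127 m

S_c ≈ 0.213 m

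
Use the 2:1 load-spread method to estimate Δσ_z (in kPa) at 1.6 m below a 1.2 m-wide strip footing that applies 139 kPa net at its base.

By the 2:1 method the load spreads at 1 horizontal : 2 vertical, so at depth z the loaded area has grown by z in each plan dimension:
Δσ = qB/(B+z) = 139×1.2/(1.2+1.6) = 59.571 kPa

Δσ_z ≈ 59.6 kPa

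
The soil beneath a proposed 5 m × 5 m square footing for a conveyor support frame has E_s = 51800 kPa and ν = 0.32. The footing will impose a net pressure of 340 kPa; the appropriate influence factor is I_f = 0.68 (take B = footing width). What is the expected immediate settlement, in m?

S_e ≈ 0.02 m

Immediate (elastic) settlement: S_e = q·B·(1−ν²)/E_s · I_f.
S_e = 340 × 5 × (1 − 0.32²) / 51800 × 0.68
    = 340 × 5 × 0.8976 / 51800 × 0.68
    = 0.02003 m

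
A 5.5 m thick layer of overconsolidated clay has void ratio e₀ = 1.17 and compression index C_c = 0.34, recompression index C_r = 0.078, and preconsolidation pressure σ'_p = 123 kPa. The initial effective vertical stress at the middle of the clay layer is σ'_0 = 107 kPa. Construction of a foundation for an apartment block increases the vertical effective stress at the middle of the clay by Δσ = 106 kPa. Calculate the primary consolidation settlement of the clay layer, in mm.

Final effective stress: σ'_f = 107 + 106 = 213 kPa.
σ'_f = 213 > σ'_p = 123 kPa, so the stress path crosses the preconsolidation pressure — recompression up to σ'_p, then virgin compression beyond:
S_c = H/(1+e₀)·[C_r·log₁₀(σ'_p/σ'_0) + C_c·log₁₀(σ'_f/σ'_p)]
    = 5.5/2.17 × [0.078×log₁₀(123/107) + 0.34×log₁₀(213/123)]
    = 2.5346 × [0.0047207 + 0.081081] = 0.2175 m

S_c ≈ 217 mm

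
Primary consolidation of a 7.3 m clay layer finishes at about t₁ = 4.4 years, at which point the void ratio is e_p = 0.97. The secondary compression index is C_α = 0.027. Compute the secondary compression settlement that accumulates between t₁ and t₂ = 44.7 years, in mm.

S_s ≈ 101 mm

Secondary compression: S_s = C_α·H/(1+e_p)·log₁₀(t₂/t₁)
S_s = 0.027×7.3/(1+0.97)×log₁₀(44.7/4.4)
    = 0.1001 × 1.007 = 0.1007 m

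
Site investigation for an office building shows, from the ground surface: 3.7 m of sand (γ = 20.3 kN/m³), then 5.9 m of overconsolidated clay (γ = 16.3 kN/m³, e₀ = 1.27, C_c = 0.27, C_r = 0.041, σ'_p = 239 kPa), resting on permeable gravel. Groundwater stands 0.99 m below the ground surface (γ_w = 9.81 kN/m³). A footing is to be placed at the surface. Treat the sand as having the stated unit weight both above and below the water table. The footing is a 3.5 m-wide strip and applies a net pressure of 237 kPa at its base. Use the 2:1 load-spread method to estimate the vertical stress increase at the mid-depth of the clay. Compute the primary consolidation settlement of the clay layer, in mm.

S_c ≈ 36.6 mm

Mid-depth of clay below the ground surface: z = 3.7 + 5.9/2 = 6.65 m.
Total vertical stress at mid-clay: σ_v = 20.3×3.7 + 16.3×2.95 = 123.2 kPa.
Pore pressure: u = 9.81×(6.65 − 0.99) = 55.525 kPa.
Initial effective stress: σ'_0 = σ_v − u = 123.2 − 55.525 = 67.675 kPa.
Stress increase at mid-clay by the 2:1 spreading method:
Δσ = qB/(B+z) = 237×3.5/(3.5+6.65) = 81.724 kPa
Final effective stress: σ'_f = 67.675 + 81.724 = 149.4 kPa.
σ'_f = 149.4 ≤ σ'_p = 239 kPa, so the clay remains overconsolidated and only the recompression index applies:
S_c = C_r·H/(1+e₀)·log₁₀(σ'_f/σ'_0) = 0.041×5.9/2.27×log₁₀(149.4/67.675)
    = 0.10656 × 0.34392 = 0.03665 m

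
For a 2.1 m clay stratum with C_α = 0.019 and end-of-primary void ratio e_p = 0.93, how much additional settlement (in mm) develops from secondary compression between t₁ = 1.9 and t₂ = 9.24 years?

Secondary compression: S_s = C_α·H/(1+e_p)·log₁₀(t₂/t₁)
S_s = 0.019×2.1/(1+0.93)×log₁₀(9.24/1.9)
    = 0.02067 × 0.6869 = 0.0142 m

S_s ≈ 14.2 mm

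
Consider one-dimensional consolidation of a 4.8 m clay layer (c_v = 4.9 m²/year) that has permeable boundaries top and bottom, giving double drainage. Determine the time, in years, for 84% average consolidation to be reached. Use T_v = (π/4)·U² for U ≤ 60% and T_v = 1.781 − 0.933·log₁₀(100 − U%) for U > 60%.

Drainage path length: H_d = H/2 = 2.4 m (double drainage).
U > 60%: T_v = 1.781 − 0.933·log₁₀(100 − 84) = 0.65756.
t = T_v·H_d²/c_v = 0.65756×2.4²/4.9 = 0.773 years.

t ≈ 0.773 years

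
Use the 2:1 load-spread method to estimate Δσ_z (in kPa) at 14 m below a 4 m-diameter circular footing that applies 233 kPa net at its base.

By the 2:1 method the load spreads at 1 horizontal : 2 vertical, so at depth z the loaded area has grown by z in each plan dimension:
Δσ ≈ qD²/(D+z)² = 233×4²/(4+14)² = 11.506 kPa

Δσ_z ≈ 11.5 kPa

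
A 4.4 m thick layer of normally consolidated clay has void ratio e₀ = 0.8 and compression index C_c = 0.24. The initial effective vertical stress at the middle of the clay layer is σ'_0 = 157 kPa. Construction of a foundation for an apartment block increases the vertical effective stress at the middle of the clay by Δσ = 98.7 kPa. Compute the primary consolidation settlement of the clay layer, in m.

S_c ≈ 0.124 m

Final effective stress: σ'_f = σ'_0 + Δσ = 157 + 98.7 = 255.7 kPa.
Normally consolidated clay, so the full stress increment lies on the virgin compression line:
S_c = C_c·H/(1+e₀)·log₁₀(σ'_f/σ'_0) = 0.24×4.4/(1+0.8)×log₁₀(255.7/157)
    = 0.58667 × 0.21183 = 0.1243 m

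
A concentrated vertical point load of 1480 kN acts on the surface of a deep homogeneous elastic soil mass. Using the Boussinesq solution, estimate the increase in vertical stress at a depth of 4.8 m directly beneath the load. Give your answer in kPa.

Boussinesq vertical stress below a point load on an elastic half-space:
Δσ_z = 3P/(2πz²) · [1 + (r/z)²]^(−5/2)
r/z = 0/4.8 = 0; [1+(r/z)²]^(−5/2) = 1.
Δσ_z = 3×1480/(2π×4.8²) × 1 = 30.67 × 1 = 30.67 kPa

Δσ_z ≈ 30.7 kPa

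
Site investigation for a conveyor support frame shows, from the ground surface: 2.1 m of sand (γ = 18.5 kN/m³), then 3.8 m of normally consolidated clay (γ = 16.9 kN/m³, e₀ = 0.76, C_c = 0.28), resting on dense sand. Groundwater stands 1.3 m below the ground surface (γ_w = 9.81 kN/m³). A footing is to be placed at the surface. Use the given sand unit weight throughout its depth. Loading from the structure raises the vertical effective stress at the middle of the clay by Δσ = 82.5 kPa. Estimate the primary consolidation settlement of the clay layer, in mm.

Mid-depth of clay below the ground surface: z = 2.1 + 3.8/2 = 4 m.
Total vertical stress at mid-clay: σ_v = 18.5×2.1 + 16.9×1.9 = 70.96 kPa.
Pore pressure: u = 9.81×(4 − 1.3) = 26.487 kPa.
Initial effective stress: σ'_0 = σ_v − u = 70.96 − 26.487 = 44.473 kPa.
Final effective stress: σ'_f = σ'_0 + Δσ = 44.473 + 82.5 = 126.97 kPa.
Normally consolidated clay, so the full stress increment lies on the virgin compression line:
S_c = C_c·H/(1+e₀)·log₁₀(σ'_f/σ'_0) = 0.28×3.8/(1+0.76)×log₁₀(126.97/44.473)
    = 0.60455 × 0.4556 = 0.2754 m

S_c ≈ 275 mm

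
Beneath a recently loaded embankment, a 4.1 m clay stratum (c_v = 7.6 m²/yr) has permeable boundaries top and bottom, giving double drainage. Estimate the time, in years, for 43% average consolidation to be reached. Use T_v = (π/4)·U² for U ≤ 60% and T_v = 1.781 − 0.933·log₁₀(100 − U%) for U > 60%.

t ≈ 0.0803 years

Drainage path length: H_d = H/2 = 2.05 m (double drainage).
U ≤ 60%: T_v = (π/4)·U² = (π/4)×0.43² = 0.14522.
t = T_v·H_d²/c_v = 0.14522×2.05²/7.6 = 0.0803 years.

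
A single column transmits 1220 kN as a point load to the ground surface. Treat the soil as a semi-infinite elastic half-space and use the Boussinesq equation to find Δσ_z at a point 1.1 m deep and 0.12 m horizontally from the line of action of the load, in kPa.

Boussinesq vertical stress below a point load on an elastic half-space:
Δσ_z = 3P/(2πz²) · [1 + (r/z)²]^(−5/2)
r/z = 0.12/1.1 = 0.10909; [1+(r/z)²]^(−5/2) = 0.97086.
Δσ_z = 3×1220/(2π×1.1²) × 0.97086 = 481.41 × 0.97086 = 467.4 kPa

Δσ_z ≈ 467 kPa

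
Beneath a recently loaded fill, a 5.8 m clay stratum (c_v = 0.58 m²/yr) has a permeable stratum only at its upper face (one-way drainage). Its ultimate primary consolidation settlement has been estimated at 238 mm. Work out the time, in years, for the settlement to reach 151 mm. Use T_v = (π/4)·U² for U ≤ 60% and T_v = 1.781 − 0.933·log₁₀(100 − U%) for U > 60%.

Drainage path length: H_d = H = 5.8 m (single drainage).
U = S(t)/S_ult = 151/238 = 0.6345.
U > 60%: T_v = 1.781 − 0.933·log₁₀(100 − 63.445) = 0.32277.
t = T_v·H_d²/c_v = 0.32277×5.8²/0.58 = 18.72 years.

t ≈ 18.7 years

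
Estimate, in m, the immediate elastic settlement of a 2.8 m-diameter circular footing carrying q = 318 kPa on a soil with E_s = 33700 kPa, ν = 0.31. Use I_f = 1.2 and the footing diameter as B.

S_e ≈ 0.0287 m

Immediate (elastic) settlement: S_e = q·B·(1−ν²)/E_s · I_f.
S_e = 318 × 2.8 × (1 − 0.31²) / 33700 × 1.2
    = 318 × 2.8 × 0.9039 / 33700 × 1.2
    = 0.02866 m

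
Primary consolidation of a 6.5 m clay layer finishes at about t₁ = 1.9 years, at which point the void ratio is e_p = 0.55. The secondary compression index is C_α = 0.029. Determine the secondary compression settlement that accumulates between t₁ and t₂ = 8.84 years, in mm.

Secondary compression: S_s = C_α·H/(1+e_p)·log₁₀(t₂/t₁)
S_s = 0.029×6.5/(1+0.55)×log₁₀(8.84/1.9)
    = 0.1216 × 0.6677 = 0.0812 m

S_s ≈ 81.2 mm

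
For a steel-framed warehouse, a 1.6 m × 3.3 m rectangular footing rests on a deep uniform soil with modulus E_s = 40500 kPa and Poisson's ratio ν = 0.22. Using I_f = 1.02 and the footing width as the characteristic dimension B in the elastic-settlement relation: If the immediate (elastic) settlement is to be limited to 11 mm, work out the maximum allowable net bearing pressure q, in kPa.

q ≈ 287 kPa

S_e = q·B·(1−ν²)/E_s · I_f  ⇒  q = S_e·E_s / (B·(1−ν²)·I_f).
q = 0.011 × 40500 / (1.6 × 0.9516 × 1.02) = 286.9 kPa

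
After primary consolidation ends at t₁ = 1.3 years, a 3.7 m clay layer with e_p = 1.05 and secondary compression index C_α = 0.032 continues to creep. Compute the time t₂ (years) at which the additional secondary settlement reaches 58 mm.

t₂ ≈ 13.1 years

S_s = C_α·H/(1+e_p)·log₁₀(t₂/t₁) ⇒ log₁₀(t₂/t₁) = S_s·(1+e_p)/(C_α·H).
log₁₀(t₂/t₁) = 0.058 × (1+1.05) / (0.032×3.7) = 1.004
t₂ = t₁ × 10^1.004 = 1.3 × 10.1 = 13.13 years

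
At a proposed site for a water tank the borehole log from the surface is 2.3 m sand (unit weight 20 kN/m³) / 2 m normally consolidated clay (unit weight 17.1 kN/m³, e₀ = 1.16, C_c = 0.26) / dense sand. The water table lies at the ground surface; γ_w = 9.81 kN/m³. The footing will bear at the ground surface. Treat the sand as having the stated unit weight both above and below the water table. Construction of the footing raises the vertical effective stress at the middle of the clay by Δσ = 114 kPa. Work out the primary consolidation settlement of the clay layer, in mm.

S_c ≈ 162 mm

Mid-depth of clay below the ground surface: z = 2.3 + 2/2 = 3.3 m.
Total vertical stress at mid-clay: σ_v = 20×2.3 + 17.1×1 = 63.1 kPa.
Pore pressure: u = 9.81×(3.3 − 0) = 32.373 kPa.
Initial effective stress: σ'_0 = σ_v − u = 63.1 − 32.373 = 30.727 kPa.
Final effective stress: σ'_f = σ'_0 + Δσ = 30.727 + 114 = 144.73 kPa.
Normally consolidated clay, so the full stress increment lies on the virgin compression line:
S_c = C_c·H/(1+e₀)·log₁₀(σ'_f/σ'_0) = 0.26×2/(1+1.16)×log₁₀(144.73/30.727)
    = 0.24074 × 0.67304 = 0.162 m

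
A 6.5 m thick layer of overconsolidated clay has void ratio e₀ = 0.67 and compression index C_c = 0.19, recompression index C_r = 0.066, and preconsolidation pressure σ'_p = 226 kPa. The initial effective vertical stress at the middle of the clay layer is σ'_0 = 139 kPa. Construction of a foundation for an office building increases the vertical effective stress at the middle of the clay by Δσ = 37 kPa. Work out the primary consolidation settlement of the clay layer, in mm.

S_c ≈ 26.3 mm

Final effective stress: σ'_f = 139 + 37 = 176 kPa.
σ'_f = 176 ≤ σ'_p = 226 kPa, so the clay remains overconsolidated and only the recompression index applies:
S_c = C_r·H/(1+e₀)·log₁₀(σ'_f/σ'_0) = 0.066×6.5/1.67×log₁₀(176/139)
    = 0.25689 × 0.1025 = 0.02633 m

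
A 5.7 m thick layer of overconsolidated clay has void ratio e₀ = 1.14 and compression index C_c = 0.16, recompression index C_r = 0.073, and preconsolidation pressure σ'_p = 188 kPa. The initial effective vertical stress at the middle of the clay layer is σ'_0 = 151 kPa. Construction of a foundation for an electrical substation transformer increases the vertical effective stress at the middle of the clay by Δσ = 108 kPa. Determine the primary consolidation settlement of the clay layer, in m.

Final effective stress: σ'_f = 151 + 108 = 259 kPa.
σ'_f = 259 > σ'_p = 188 kPa, so the stress path crosses the preconsolidation pressure — recompression up to σ'_p, then virgin compression beyond:
S_c = H/(1+e₀)·[C_r·log₁₀(σ'_p/σ'_0) + C_c·log₁₀(σ'_f/σ'_p)]
    = 5.7/2.14 × [0.073×log₁₀(188/151) + 0.16×log₁₀(259/188)]
    = 2.6636 × [0.0069482 + 0.022263] = 0.07781 m

S_c ≈ 0.0778 m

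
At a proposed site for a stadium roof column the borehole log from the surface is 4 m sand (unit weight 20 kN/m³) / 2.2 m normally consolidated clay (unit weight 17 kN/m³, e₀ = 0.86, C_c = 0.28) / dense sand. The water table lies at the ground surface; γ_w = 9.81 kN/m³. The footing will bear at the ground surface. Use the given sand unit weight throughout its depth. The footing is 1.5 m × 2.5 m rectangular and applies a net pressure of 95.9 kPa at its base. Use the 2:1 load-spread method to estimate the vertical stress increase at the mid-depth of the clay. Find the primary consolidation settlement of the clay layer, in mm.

S_c ≈ 19.8 mm

Mid-depth of clay below the ground surface: z = 4 + 2.2/2 = 5.1 m.
Total vertical stress at mid-clay: σ_v = 20×4 + 17×1.1 = 98.7 kPa.
Pore pressure: u = 9.81×(5.1 − 0) = 50.031 kPa.
Initial effective stress: σ'_0 = σ_v − u = 98.7 − 50.031 = 48.669 kPa.
Stress increase at mid-clay by the 2:1 spreading method:
Δσ = qBL/((B+z)(L+z)) = 95.9×1.5×2.5/((1.5+5.1)(2.5+5.1)) = 7.1696 kPa
Final effective stress: σ'_f = σ'_0 + Δσ = 48.669 + 7.1696 = 55.839 kPa.
Normally consolidated clay, so the full stress increment lies on the virgin compression line:
S_c = C_c·H/(1+e₀)·log₁₀(σ'_f/σ'_0) = 0.28×2.2/(1+0.86)×log₁₀(55.839/48.669)
    = 0.33118 × 0.059685 = 0.01977 m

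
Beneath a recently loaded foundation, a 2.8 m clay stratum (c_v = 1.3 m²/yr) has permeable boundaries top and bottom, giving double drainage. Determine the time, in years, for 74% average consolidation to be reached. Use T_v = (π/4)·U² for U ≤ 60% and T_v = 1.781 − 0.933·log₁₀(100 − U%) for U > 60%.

Drainage path length: H_d = H/2 = 1.4 m (double drainage).
U > 60%: T_v = 1.781 − 0.933·log₁₀(100 − 74) = 0.46083.
t = T_v·H_d²/c_v = 0.46083×1.4²/1.3 = 0.6948 years.

t ≈ 0.695 years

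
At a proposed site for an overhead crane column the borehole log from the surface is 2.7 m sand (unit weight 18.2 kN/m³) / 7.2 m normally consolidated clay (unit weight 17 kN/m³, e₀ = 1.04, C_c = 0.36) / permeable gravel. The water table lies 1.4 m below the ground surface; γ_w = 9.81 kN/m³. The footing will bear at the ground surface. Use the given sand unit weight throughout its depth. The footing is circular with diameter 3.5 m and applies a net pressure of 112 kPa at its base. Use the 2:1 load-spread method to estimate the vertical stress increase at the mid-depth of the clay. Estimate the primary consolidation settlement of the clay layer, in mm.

Mid-depth of clay below the ground surface: z = 2.7 + 7.2/2 = 6.3 m.
Total vertical stress at mid-clay: σ_v = 18.2×2.7 + 17×3.6 = 110.34 kPa.
Pore pressure: u = 9.81×(6.3 − 1.4) = 48.069 kPa.
Initial effective stress: σ'_0 = σ_v − u = 110.34 − 48.069 = 62.271 kPa.
Stress increase at mid-clay by the 2:1 spreading method:
Δσ ≈ qD²/(D+z)² = 112×3.5²/(3.5+6.3)² = 14.286 kPa
Final effective stress: σ'_f = σ'_0 + Δσ = 62.271 + 14.286 = 76.557 kPa.
Normally consolidated clay, so the full stress increment lies on the virgin compression line:
S_c = C_c·H/(1+e₀)·log₁₀(σ'_f/σ'_0) = 0.36×7.2/(1+1.04)×log₁₀(76.557/62.271)
    = 1.2706 × 0.089699 = 0.114 m

S_c ≈ 114 mm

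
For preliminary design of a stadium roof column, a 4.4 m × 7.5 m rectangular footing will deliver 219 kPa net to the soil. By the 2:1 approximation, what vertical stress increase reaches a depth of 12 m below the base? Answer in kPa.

Δσ_z ≈ 22.6 kPa

By the 2:1 method the load spreads at 1 horizontal : 2 vertical, so at depth z the loaded area has grown by z in each plan dimension:
Δσ = qBL/((B+z)(L+z)) = 219×4.4×7.5/((4.4+12)(7.5+12)) = 22.598 kPa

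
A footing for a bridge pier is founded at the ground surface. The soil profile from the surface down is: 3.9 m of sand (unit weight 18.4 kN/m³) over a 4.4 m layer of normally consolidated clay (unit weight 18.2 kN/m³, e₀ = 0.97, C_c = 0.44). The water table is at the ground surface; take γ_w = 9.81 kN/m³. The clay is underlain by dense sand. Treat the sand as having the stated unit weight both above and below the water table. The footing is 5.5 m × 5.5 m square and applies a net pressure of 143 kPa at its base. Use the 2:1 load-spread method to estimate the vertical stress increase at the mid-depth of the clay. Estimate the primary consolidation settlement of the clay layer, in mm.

S_c ≈ 206 mm

Mid-depth of clay below the ground surface: z = 3.9 + 4.4/2 = 6.1 m.
Total vertical stress at mid-clay: σ_v = 18.4×3.9 + 18.2×2.2 = 111.8 kPa.
Pore pressure: u = 9.81×(6.1 − 0) = 59.841 kPa.
Initial effective stress: σ'_0 = σ_v − u = 111.8 − 59.841 = 51.959 kPa.
Stress increase at mid-clay by the 2:1 spreading method:
Δσ = qBL/((B+z)(L+z)) = 143×5.5×5.5/((5.5+6.1)(5.5+6.1)) = 32.147 kPa
Final effective stress: σ'_f = σ'_0 + Δσ = 51.959 + 32.147 = 84.106 kPa.
Normally consolidated clay, so the full stress increment lies on the virgin compression line:
S_c = C_c·H/(1+e₀)·log₁₀(σ'_f/σ'_0) = 0.44×4.4/(1+0.97)×log₁₀(84.106/51.959)
    = 0.98274 × 0.20917 = 0.2056 m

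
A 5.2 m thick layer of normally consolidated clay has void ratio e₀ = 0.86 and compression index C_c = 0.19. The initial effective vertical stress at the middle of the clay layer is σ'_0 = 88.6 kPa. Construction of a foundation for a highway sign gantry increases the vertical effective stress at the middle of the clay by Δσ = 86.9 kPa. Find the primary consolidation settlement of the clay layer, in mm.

S_c ≈ 158 mm

Final effective stress: σ'_f = σ'_0 + Δσ = 88.6 + 86.9 = 175.5 kPa.
Normally consolidated clay, so the full stress increment lies on the virgin compression line:
S_c = C_c·H/(1+e₀)·log₁₀(σ'_f/σ'_0) = 0.19×5.2/(1+0.86)×log₁₀(175.5/88.6)
    = 0.53118 × 0.29684 = 0.1577 m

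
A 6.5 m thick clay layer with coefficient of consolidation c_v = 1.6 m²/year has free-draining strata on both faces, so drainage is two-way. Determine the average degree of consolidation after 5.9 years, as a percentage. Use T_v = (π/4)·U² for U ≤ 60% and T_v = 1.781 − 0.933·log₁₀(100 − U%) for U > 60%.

U ≈ 91.1 %

Drainage path length: H_d = H/2 = 3.25 m (double drainage).
T_v = c_v·t/H_d² = 1.6×5.9/3.25² = 0.89373.
T_v = 0.89373 corresponds to the U > 60% branch:
U = 1 − 10^((1.781 − T_v)/0.933)/100 = 0.9107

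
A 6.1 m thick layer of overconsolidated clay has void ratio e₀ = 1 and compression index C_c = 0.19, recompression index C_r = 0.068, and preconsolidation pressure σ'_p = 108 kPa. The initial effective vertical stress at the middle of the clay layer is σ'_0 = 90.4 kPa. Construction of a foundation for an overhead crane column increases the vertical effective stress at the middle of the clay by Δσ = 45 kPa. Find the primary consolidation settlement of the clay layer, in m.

Final effective stress: σ'_f = 90.4 + 45 = 135.4 kPa.
σ'_f = 135.4 > σ'_p = 108 kPa, so the stress path crosses the preconsolidation pressure — recompression up to σ'_p, then virgin compression beyond:
S_c = H/(1+e₀)·[C_r·log₁₀(σ'_p/σ'_0) + C_c·log₁₀(σ'_f/σ'_p)]
    = 6.1/2 × [0.068×log₁₀(108/90.4) + 0.19×log₁₀(135.4/108)]
    = 3.05 × [0.0052534 + 0.018657] = 0.07293 m

S_c ≈ 0.0729 m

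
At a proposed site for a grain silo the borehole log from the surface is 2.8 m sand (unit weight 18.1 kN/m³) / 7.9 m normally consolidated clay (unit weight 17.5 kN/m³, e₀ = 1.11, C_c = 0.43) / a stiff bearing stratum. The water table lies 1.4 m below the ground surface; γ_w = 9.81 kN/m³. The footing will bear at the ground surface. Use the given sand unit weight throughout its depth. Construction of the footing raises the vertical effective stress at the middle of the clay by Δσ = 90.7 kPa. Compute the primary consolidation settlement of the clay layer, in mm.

Mid-depth of clay below the ground surface: z = 2.8 + 7.9/2 = 6.75 m.
Total vertical stress at mid-clay: σ_v = 18.1×2.8 + 17.5×3.95 = 119.81 kPa.
Pore pressure: u = 9.81×(6.75 − 1.4) = 52.483 kPa.
Initial effective stress: σ'_0 = σ_v − u = 119.81 − 52.483 = 67.327 kPa.
Final effective stress: σ'_f = σ'_0 + Δσ = 67.327 + 90.7 = 158.03 kPa.
Normally consolidated clay, so the full stress increment lies on the virgin compression line:
S_c = C_c·H/(1+e₀)·log₁₀(σ'_f/σ'_0) = 0.43×7.9/(1+1.11)×log₁₀(158.03/67.327)
    = 1.61 × 0.37055 = 0.5966 m

S_c ≈ 597 mm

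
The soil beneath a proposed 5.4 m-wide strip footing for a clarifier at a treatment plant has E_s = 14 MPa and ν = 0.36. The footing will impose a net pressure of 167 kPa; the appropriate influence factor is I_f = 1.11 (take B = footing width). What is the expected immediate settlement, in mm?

Immediate (elastic) settlement: S_e = q·B·(1−ν²)/E_s · I_f.
E_s = 14 MPa = 14000 kPa.
S_e = 167 × 5.4 × (1 − 0.36²) / 14000 × 1.11
    = 167 × 5.4 × 0.8704 / 14000 × 1.11
    = 0.06223 m = 62.23 mm

S_e ≈ 62.2 mm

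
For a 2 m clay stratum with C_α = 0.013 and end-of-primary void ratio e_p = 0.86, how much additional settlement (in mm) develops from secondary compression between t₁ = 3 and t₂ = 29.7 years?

Secondary compression: S_s = C_α·H/(1+e_p)·log₁₀(t₂/t₁)
S_s = 0.013×2/(1+0.86)×log₁₀(29.7/3)
    = 0.01398 × 0.9956 = 0.01392 m

S_s ≈ 13.9 mm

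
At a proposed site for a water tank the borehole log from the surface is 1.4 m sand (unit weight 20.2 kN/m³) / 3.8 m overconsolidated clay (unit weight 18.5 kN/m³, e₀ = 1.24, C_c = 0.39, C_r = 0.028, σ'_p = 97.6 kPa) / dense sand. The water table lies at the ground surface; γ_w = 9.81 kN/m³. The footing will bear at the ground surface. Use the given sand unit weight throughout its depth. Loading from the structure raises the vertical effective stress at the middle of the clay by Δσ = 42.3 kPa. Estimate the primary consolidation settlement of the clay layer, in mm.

Mid-depth of clay below the ground surface: z = 1.4 + 3.8/2 = 3.3 m.
Total vertical stress at mid-clay: σ_v = 20.2×1.4 + 18.5×1.9 = 63.43 kPa.
Pore pressure: u = 9.81×(3.3 − 0) = 32.373 kPa.
Initial effective stress: σ'_0 = σ_v − u = 63.43 − 32.373 = 31.057 kPa.
Final effective stress: σ'_f = 31.057 + 42.3 = 73.357 kPa.
σ'_f = 73.357 ≤ σ'_p = 97.6 kPa, so the clay remains overconsolidated and only the recompression index applies:
S_c = C_r·H/(1+e₀)·log₁₀(σ'_f/σ'_0) = 0.028×3.8/2.24×log₁₀(73.357/31.057)
    = 0.047499 × 0.37328 = 0.01773 m

S_c ≈ 17.7 mm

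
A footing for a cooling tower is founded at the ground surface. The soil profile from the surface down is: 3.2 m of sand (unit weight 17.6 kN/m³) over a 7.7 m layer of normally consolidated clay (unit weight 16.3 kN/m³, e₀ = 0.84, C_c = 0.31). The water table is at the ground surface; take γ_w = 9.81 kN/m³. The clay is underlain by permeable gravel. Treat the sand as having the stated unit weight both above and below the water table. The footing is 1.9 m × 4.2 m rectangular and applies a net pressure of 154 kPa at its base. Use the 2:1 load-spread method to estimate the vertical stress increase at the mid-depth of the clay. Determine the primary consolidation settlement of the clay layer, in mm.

S_c ≈ 123 mm

Mid-depth of clay below the ground surface: z = 3.2 + 7.7/2 = 7.05 m.
Total vertical stress at mid-clay: σ_v = 17.6×3.2 + 16.3×3.85 = 119.08 kPa.
Pore pressure: u = 9.81×(7.05 − 0) = 69.16 kPa.
Initial effective stress: σ'_0 = σ_v − u = 119.08 − 69.16 = 49.92 kPa.
Stress increase at mid-clay by the 2:1 spreading method:
Δσ = qBL/((B+z)(L+z)) = 154×1.9×4.2/((1.9+7.05)(4.2+7.05)) = 12.205 kPa
Final effective stress: σ'_f = σ'_0 + Δσ = 49.92 + 12.205 = 62.125 kPa.
Normally consolidated clay, so the full stress increment lies on the virgin compression line:
S_c = C_c·H/(1+e₀)·log₁₀(σ'_f/σ'_0) = 0.31×7.7/(1+0.84)×log₁₀(62.125/49.92)
    = 1.2973 × 0.094992 = 0.1232 m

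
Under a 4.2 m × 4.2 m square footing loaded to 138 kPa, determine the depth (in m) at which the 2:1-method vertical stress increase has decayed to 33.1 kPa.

z ≈ 4.38 m

2:1 spreading — at depth z the loaded area has grown by z in each plan dimension:
qB²/(B+z)² = Δσ_z ⇒ z = B(√(q/Δσ_z) − 1) = 4.2×(√(138/33.1) − 1) = 4.376 m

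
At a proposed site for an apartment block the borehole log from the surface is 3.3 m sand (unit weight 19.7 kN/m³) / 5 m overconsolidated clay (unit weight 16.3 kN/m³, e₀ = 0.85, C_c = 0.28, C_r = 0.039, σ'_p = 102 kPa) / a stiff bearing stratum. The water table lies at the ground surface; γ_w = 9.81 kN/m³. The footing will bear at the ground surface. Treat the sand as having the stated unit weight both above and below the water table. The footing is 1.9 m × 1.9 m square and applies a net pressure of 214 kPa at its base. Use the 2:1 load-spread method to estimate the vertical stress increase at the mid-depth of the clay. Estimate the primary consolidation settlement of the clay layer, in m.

Mid-depth of clay below the ground surface: z = 3.3 + 5/2 = 5.8 m.
Total vertical stress at mid-clay: σ_v = 19.7×3.3 + 16.3×2.5 = 105.76 kPa.
Pore pressure: u = 9.81×(5.8 − 0) = 56.898 kPa.
Initial effective stress: σ'_0 = σ_v − u = 105.76 − 56.898 = 48.862 kPa.
Stress increase at mid-clay by the 2:1 spreading method:
Δσ = qBL/((B+z)(L+z)) = 214×1.9×1.9/((1.9+5.8)(1.9+5.8)) = 13.03 kPa
Final effective stress: σ'_f = 48.862 + 13.03 = 61.892 kPa.
σ'_f = 61.892 ≤ σ'_p = 102 kPa, so the clay remains overconsolidated and only the recompression index applies:
S_c = C_r·H/(1+e₀)·log₁₀(σ'_f/σ'_0) = 0.039×5/1.85×log₁₀(61.892/48.862)
    = 0.10541 × 0.10266 = 0.01082 m

S_c ≈ 0.0108 m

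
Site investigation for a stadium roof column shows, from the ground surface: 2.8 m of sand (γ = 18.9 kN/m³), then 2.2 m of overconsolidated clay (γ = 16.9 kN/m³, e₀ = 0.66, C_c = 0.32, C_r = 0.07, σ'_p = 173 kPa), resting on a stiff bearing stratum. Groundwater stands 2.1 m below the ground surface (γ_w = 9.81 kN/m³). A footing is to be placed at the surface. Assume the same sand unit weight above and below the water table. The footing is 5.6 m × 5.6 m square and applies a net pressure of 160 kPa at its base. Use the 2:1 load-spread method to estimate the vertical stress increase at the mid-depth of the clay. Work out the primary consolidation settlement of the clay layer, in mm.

S_c ≈ 28.6 mm

Mid-depth of clay below the ground surface: z = 2.8 + 2.2/2 = 3.9 m.
Total vertical stress at mid-clay: σ_v = 18.9×2.8 + 16.9×1.1 = 71.51 kPa.
Pore pressure: u = 9.81×(3.9 − 2.1) = 17.658 kPa.
Initial effective stress: σ'_0 = σ_v − u = 71.51 − 17.658 = 53.852 kPa.
Stress increase at mid-clay by the 2:1 spreading method:
Δσ = qBL/((B+z)(L+z)) = 160×5.6×5.6/((5.6+3.9)(5.6+3.9)) = 55.597 kPa
Final effective stress: σ'_f = 53.852 + 55.597 = 109.45 kPa.
σ'_f = 109.45 ≤ σ'_p = 173 kPa, so the clay remains overconsolidated and only the recompression index applies:
S_c = C_r·H/(1+e₀)·log₁₀(σ'_f/σ'_0) = 0.07×2.2/1.66×log₁₀(109.45/53.852)
    = 0.092771 × 0.30801 = 0.02857 m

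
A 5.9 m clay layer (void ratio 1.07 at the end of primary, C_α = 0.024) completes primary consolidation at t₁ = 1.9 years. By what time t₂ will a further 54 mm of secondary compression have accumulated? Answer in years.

t₂ ≈ 11.7 years

S_s = C_α·H/(1+e_p)·log₁₀(t₂/t₁) ⇒ log₁₀(t₂/t₁) = S_s·(1+e_p)/(C_α·H).
log₁₀(t₂/t₁) = 0.054 × (1+1.07) / (0.024×5.9) = 0.7894
t₂ = t₁ × 10^0.7894 = 1.9 × 6.158 = 11.7 years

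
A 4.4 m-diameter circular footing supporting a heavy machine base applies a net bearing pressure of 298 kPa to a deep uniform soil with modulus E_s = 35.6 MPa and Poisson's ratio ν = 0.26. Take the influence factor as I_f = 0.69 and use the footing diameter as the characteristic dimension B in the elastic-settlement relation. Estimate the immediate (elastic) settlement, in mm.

S_e ≈ 23.7 mm

Immediate (elastic) settlement: S_e = q·B·(1−ν²)/E_s · I_f.
E_s = 35.6 MPa = 35600 kPa.
S_e = 298 × 4.4 × (1 − 0.26²) / 35600 × 0.69
    = 298 × 4.4 × 0.9324 / 35600 × 0.69
    = 0.0237 m = 23.7 mm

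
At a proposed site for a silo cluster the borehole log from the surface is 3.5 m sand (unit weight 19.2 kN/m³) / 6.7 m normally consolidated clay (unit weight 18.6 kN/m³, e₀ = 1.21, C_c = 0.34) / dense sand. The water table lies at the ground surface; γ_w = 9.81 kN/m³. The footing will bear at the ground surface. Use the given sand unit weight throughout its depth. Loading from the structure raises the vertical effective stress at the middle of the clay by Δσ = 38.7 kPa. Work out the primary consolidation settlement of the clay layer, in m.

S_c ≈ 0.216 m

Mid-depth of clay below the ground surface: z = 3.5 + 6.7/2 = 6.85 m.
Total vertical stress at mid-clay: σ_v = 19.2×3.5 + 18.6×3.35 = 129.51 kPa.
Pore pressure: u = 9.81×(6.85 − 0) = 67.198 kPa.
Initial effective stress: σ'_0 = σ_v − u = 129.51 − 67.198 = 62.312 kPa.
Final effective stress: σ'_f = σ'_0 + Δσ = 62.312 + 38.7 = 101.01 kPa.
Normally consolidated clay, so the full stress increment lies on the virgin compression line:
S_c = C_c·H/(1+e₀)·log₁₀(σ'_f/σ'_0) = 0.34×6.7/(1+1.21)×log₁₀(101.01/62.312)
    = 1.0308 × 0.20979 = 0.2163 m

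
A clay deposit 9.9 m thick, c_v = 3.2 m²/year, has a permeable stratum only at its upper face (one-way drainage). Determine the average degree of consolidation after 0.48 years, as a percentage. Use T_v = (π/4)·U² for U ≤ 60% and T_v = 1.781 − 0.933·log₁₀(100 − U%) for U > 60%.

U ≈ 14.1 %

Drainage path length: H_d = H = 9.9 m (single drainage).
T_v = c_v·t/H_d² = 3.2×0.48/9.9² = 0.015672.
T_v = 0.015672 corresponds to the U ≤ 60% branch:
U = √(4T_v/π) = 0.1413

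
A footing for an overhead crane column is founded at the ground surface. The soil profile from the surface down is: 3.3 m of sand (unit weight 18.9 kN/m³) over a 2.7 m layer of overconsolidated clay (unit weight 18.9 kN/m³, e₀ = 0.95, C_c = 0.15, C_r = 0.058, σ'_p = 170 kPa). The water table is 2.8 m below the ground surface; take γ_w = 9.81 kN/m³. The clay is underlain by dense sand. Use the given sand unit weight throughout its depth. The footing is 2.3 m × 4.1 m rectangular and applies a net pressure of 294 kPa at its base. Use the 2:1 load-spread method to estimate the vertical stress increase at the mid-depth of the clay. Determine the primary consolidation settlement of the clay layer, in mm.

S_c ≈ 17.5 mm

Mid-depth of clay below the ground surface: z = 3.3 + 2.7/2 = 4.65 m.
Total vertical stress at mid-clay: σ_v = 18.9×3.3 + 18.9×1.35 = 87.885 kPa.
Pore pressure: u = 9.81×(4.65 − 2.8) = 18.149 kPa.
Initial effective stress: σ'_0 = σ_v − u = 87.885 − 18.149 = 69.736 kPa.
Stress increase at mid-clay by the 2:1 spreading method:
Δσ = qBL/((B+z)(L+z)) = 294×2.3×4.1/((2.3+4.65)(4.1+4.65)) = 45.59 kPa
Final effective stress: σ'_f = 69.736 + 45.59 = 115.33 kPa.
σ'_f = 115.33 ≤ σ'_p = 170 kPa, so the clay remains overconsolidated and only the recompression index applies:
S_c = C_r·H/(1+e₀)·log₁₀(σ'_f/σ'_0) = 0.058×2.7/1.95×log₁₀(115.33/69.736)
    = 0.080307 × 0.21849 = 0.01755 m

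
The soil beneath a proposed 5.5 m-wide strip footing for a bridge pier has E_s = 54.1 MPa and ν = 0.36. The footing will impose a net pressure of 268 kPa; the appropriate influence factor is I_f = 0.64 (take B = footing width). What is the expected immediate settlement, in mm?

S_e ≈ 15.2 mm

Immediate (elastic) settlement: S_e = q·B·(1−ν²)/E_s · I_f.
E_s = 54.1 MPa = 54100 kPa.
S_e = 268 × 5.5 × (1 − 0.36²) / 54100 × 0.64
    = 268 × 5.5 × 0.8704 / 54100 × 0.64
    = 0.01518 m = 15.18 mm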